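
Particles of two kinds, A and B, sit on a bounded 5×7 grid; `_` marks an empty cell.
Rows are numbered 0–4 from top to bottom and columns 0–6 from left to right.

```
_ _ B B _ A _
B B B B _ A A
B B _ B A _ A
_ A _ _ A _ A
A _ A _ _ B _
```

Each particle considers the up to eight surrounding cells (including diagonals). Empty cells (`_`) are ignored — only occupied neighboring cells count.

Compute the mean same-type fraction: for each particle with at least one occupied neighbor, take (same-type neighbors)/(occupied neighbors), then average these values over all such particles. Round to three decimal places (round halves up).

(0,2)B 4/4
(0,3)B 3/3
(0,5)A 2/2
(1,0)B 3/3
(1,1)B 5/5
(1,2)B 6/6
(1,3)B 4/5
(1,5)A 4/4
(1,6)A 3/3
(2,0)B 3/4
(2,1)B 4/5
(2,3)B 2/4
(2,4)A 2/4
(2,6)A 3/3
(3,1)A 2/4
(3,4)A 1/3
(3,6)A 1/2
(4,0)A 1/1
(4,2)A 1/1
(4,5)B 0/2
Sum over 20 particles: 4/4 + 3/3 + 2/2 + 3/3 + 5/5 + 6/6 + 4/5 + 4/4 + 3/3 + 3/4 + 4/5 + 2/4 + 2/4 + 3/3 + 2/4 + 1/3 + 1/2 + 1/1 + 1/1 + 0/2 = 941/60; mean = 941/60 ÷ 20 = 941/1200 = 0.784166… → 0.784.

0.784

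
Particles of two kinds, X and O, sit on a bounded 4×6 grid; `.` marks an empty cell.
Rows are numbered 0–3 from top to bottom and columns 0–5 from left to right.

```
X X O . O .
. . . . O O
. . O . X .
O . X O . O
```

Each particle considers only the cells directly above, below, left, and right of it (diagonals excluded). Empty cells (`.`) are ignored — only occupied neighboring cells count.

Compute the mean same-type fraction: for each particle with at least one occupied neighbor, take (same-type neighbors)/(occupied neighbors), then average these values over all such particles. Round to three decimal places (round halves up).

(0,0)X 1/1
(0,1)X 1/2
(0,2)O 0/1
(0,4)O 1/1
(1,4)O 2/3
(1,5)O 1/1
(2,2)O 0/1
(2,4)X 0/1
(3,0)O — no occupied neighbors
(3,2)X 0/2
(3,3)O 0/1
(3,5)O — no occupied neighbors
Sum over 10 particles: 1/1 + 1/2 + 0/1 + 1/1 + 2/3 + 1/1 + 0/1 + 0/1 + 0/2 + 0/1 = 25/6; mean = 25/6 ÷ 10 = 5/12 = 0.416666… → 0.417.

0.417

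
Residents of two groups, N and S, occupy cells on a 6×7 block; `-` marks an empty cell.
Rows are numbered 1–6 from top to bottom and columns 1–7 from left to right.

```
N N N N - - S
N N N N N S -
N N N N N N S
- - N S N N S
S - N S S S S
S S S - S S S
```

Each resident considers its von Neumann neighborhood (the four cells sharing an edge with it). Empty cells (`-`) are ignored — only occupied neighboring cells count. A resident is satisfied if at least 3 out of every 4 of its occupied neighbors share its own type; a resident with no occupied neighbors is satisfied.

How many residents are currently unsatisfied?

12

Row 1: (1,1)N 2/2 ✓ · (1,2)N 3/3 ✓ · (1,3)N 3/3 ✓ · (1,4)N 2/2 ✓ · (1,7)S 0/0 ✓
Row 2: (2,1)N 3/3 ✓ · (2,2)N 4/4 ✓ · (2,3)N 4/4 ✓ · (2,4)N 4/4 ✓ · (2,5)N 2/3 ✗ · (2,6)S 0/2 ✗
Row 3: (3,1)N 2/2 ✓ · (3,2)N 3/3 ✓ · (3,3)N 4/4 ✓ · (3,4)N 3/4 ✓ · (3,5)N 4/4 ✓ · (3,6)N 2/4 ✗ · (3,7)S 1/2 ✗
Row 4: (4,3)N 2/3 ✗ · (4,4)S 1/4 ✗ · (4,5)N 2/4 ✗ · (4,6)N 2/4 ✗ · (4,7)S 2/3 ✗
Row 5: (5,1)S 1/1 ✓ · (5,3)N 1/3 ✗ · (5,4)S 2/3 ✗ · (5,5)S 3/4 ✓ · (5,6)S 3/4 ✓ · (5,7)S 3/3 ✓
Row 6: (6,1)S 2/2 ✓ · (6,2)S 2/2 ✓ · (6,3)S 1/2 ✗ · (6,5)S 2/2 ✓ · (6,6)S 3/3 ✓ · (6,7)S 2/2 ✓
Unsatisfied: (2,5), (2,6), (3,6), (3,7), (4,3), (4,4), (4,5), (4,6), (4,7), (5,3), (5,4), (6,3) — 12 in total.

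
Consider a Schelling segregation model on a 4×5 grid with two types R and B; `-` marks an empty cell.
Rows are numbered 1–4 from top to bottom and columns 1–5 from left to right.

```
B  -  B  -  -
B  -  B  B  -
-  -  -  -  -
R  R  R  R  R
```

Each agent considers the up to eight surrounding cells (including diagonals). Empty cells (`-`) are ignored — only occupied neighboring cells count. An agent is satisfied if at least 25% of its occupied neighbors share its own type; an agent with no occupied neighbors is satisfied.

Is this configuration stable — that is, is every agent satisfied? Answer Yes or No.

Yes

(1,1)B 1/1 satisfied
(1,3)B 2/2 satisfied
(2,1)B 1/1 satisfied
(2,3)B 2/2 satisfied
(2,4)B 2/2 satisfied
(4,1)R 1/1 satisfied
(4,2)R 2/2 satisfied
(4,3)R 2/2 satisfied
(4,4)R 2/2 satisfied
(4,5)R 1/1 satisfied
All meet the threshold, so the configuration is stable.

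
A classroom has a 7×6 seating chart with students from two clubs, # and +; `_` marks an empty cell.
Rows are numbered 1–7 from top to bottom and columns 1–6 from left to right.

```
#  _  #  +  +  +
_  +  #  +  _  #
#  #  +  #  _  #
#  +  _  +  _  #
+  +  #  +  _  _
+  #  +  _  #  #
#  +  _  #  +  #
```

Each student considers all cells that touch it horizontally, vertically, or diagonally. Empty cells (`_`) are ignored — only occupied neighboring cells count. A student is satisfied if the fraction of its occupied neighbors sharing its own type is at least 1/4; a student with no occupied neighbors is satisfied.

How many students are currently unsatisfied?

4

Row 1: (1,1)# 0/1 not · (1,3)# 1/4 satisfied · (1,4)+ 2/4 satisfied · (1,5)+ 3/4 satisfied · (1,6)+ 1/2 satisfied
Row 2: (2,2)+ 1/6 not · (2,3)# 3/7 satisfied · (2,4)+ 3/6 satisfied · (2,6)# 1/3 satisfied
Row 3: (3,1)# 2/4 satisfied · (3,2)# 3/6 satisfied · (3,3)+ 4/7 satisfied · (3,4)# 1/4 satisfied · (3,6)# 2/2 satisfied
Row 4: (4,1)# 2/5 satisfied · (4,2)+ 3/7 satisfied · (4,4)+ 2/4 satisfied · (4,6)# 1/1 satisfied
Row 5: (5,1)+ 3/5 satisfied · (5,2)+ 4/7 satisfied · (5,3)# 1/6 not · (5,4)+ 2/4 satisfied
Row 6: (6,1)+ 3/5 satisfied · (6,2)# 2/7 satisfied · (6,3)+ 3/6 satisfied · (6,5)# 3/5 satisfied · (6,6)# 2/3 satisfied
Row 7: (7,1)# 1/3 satisfied · (7,2)+ 2/4 satisfied · (7,4)# 1/3 satisfied · (7,5)+ 0/4 not · (7,6)# 2/3 satisfied
Unsatisfied: (1,1), (2,2), (5,3), (7,5) — 4 in total.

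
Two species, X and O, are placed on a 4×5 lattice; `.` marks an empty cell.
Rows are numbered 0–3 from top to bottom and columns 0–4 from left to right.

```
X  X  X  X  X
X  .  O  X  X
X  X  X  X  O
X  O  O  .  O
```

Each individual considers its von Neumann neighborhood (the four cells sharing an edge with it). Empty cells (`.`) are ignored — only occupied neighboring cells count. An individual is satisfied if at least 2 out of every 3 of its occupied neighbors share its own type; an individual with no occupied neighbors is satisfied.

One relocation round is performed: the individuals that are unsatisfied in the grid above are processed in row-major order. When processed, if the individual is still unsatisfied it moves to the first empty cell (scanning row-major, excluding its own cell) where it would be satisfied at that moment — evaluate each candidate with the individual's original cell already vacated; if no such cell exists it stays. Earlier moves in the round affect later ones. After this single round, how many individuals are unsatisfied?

3

Initially unsatisfied (in order): (1,2), (2,2), (2,4), (3,0), (3,1), (3,2).
  (1,2) → (3,3).
  (2,2): now satisfied by earlier moves; stays.
  (2,4): no empty cell satisfies it; stays.
  (3,0) → (1,1).
  (3,1): no empty cell satisfies it; stays.
  (3,2): now satisfied by earlier moves; stays.
Resulting grid:
X X X X X
X X . X X
X X X X O
. O O O O
Unsatisfied now: (2,3), (2,4), (3,1).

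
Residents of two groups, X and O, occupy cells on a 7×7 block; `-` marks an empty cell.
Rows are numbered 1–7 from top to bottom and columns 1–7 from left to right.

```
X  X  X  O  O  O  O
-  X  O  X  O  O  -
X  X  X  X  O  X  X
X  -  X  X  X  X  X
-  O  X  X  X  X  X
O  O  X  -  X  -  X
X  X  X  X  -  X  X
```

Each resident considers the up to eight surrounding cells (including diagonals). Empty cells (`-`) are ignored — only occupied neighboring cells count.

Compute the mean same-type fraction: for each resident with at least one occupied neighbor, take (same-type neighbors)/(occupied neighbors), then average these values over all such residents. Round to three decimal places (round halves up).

(1,1)X 2/2
(1,2)X 3/4
(1,3)X 3/5
(1,4)O 3/5
(1,5)O 4/5
(1,6)O 4/4
(1,7)O 2/2
(2,2)X 6/7
(2,3)O 1/8
(2,4)X 3/8
(2,5)O 5/8
(2,6)O 5/7
(3,1)X 3/3
(3,2)X 5/6
(3,3)X 6/7
(3,4)X 5/8
(3,5)O 2/8
(3,6)X 4/7
(3,7)X 3/4
(4,1)X 2/3
(4,3)X 6/7
(4,4)X 7/8
(4,5)X 7/8
(4,6)X 7/8
(4,7)X 5/5
(5,2)O 2/6
(5,3)X 4/6
(5,4)X 7/7
(5,5)X 6/6
(5,6)X 7/7
(5,7)X 4/4
(6,1)O 2/4
(6,2)O 2/7
(6,3)X 5/7
(6,5)X 5/5
(6,7)X 4/4
(7,1)X 1/3
(7,2)X 3/5
(7,3)X 3/4
(7,4)X 3/3
(7,6)X 3/3
(7,7)X 2/2
Sum over 42 residents: 2/2 + 3/4 + 3/5 + 3/5 + 4/5 + 4/4 + 2/2 + 6/7 + 1/8 + 3/8 + 5/8 + 5/7 + 3/3 + 5/6 + 6/7 + 5/8 + 2/8 + 4/7 + 3/4 + 2/3 + 6/7 + 7/8 + 7/8 + 7/8 + 5/5 + 2/6 + 4/6 + 7/7 + 6/6 + 7/7 + 4/4 + 2/4 + 2/7 + 5/7 + 5/5 + 4/4 + 1/3 + 3/5 + 3/4 + 3/3 + 3/3 + 2/2 = 26599/840; mean = 26599/840 ÷ 42 = 26599/35280 = 0.753939… → 0.754.

0.754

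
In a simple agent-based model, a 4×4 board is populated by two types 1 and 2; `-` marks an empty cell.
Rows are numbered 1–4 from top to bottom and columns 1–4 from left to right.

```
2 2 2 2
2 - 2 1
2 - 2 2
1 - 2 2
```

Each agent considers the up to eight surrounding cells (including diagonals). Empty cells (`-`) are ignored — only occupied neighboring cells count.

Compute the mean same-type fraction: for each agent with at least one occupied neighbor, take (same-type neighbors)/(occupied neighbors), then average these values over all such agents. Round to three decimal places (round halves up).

0.719

(1,1)2 2/2
(1,2)2 4/4
(1,3)2 3/4
(1,4)2 2/3
(2,1)2 3/3
(2,3)2 5/6
(2,4)1 0/5
(3,1)2 1/2
(3,3)2 4/5
(3,4)2 4/5
(4,1)1 0/1
(4,3)2 3/3
(4,4)2 3/3
Sum over 13 agents: 2/2 + 4/4 + 3/4 + 2/3 + 3/3 + 5/6 + 0/5 + 1/2 + 4/5 + 4/5 + 0/1 + 3/3 + 3/3 = 187/20; mean = 187/20 ÷ 13 = 187/260 = 0.719230… → 0.719.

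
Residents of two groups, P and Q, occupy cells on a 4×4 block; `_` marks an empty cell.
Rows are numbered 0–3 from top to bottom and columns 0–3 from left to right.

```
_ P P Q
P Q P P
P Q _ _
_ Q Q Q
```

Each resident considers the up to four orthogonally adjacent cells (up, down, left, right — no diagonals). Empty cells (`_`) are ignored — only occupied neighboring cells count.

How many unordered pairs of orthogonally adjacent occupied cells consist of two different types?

Scan each occupied cell's neighbors to the right and below so each pair is counted once.
From row 0: 3 unlike of 5 pairs (running 3/5).
From row 1: 2 unlike of 5 pairs (running 5/10).
From row 2: 1 unlike of 2 pairs (running 6/12).
From row 3: 0 unlike of 2 pairs (running 6/14).
Total adjacent occupied pairs: 14; unlike-type pairs: 6.

6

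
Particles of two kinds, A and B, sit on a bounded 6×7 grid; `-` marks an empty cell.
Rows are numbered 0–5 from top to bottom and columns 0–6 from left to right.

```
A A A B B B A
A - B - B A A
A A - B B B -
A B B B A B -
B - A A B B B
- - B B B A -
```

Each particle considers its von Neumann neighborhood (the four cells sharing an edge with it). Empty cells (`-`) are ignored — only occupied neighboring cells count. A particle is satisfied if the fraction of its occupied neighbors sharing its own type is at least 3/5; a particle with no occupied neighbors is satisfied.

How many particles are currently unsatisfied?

Row 0: (0,0)A 2/2 satisfied · (0,1)A 2/2 satisfied · (0,2)A 1/3 not · (0,3)B 1/2 not · (0,4)B 3/3 satisfied · (0,5)B 1/3 not · (0,6)A 1/2 not
Row 1: (1,0)A 2/2 satisfied · (1,2)B 0/1 not · (1,4)B 2/3 satisfied · (1,5)A 1/4 not · (1,6)A 2/2 satisfied
Row 2: (2,0)A 3/3 satisfied · (2,1)A 1/2 not · (2,3)B 2/2 satisfied · (2,4)B 3/4 satisfied · (2,5)B 2/3 satisfied
Row 3: (3,0)A 1/3 not · (3,1)B 1/3 not · (3,2)B 2/3 satisfied · (3,3)B 2/4 not · (3,4)A 0/4 not · (3,5)B 2/3 satisfied
Row 4: (4,0)B 0/1 not · (4,2)A 1/3 not · (4,3)A 1/4 not · (4,4)B 2/4 not · (4,5)B 3/4 satisfied · (4,6)B 1/1 satisfied
Row 5: (5,2)B 1/2 not · (5,3)B 2/3 satisfied · (5,4)B 2/3 satisfied · (5,5)A 0/2 not
Unsatisfied: (0,2), (0,3), (0,5), (0,6), (1,2), (1,5), (2,1), (3,0), (3,1), (3,3), (3,4), (4,0), (4,2), (4,3), (4,4), (5,2), (5,5) — 17 in total.

17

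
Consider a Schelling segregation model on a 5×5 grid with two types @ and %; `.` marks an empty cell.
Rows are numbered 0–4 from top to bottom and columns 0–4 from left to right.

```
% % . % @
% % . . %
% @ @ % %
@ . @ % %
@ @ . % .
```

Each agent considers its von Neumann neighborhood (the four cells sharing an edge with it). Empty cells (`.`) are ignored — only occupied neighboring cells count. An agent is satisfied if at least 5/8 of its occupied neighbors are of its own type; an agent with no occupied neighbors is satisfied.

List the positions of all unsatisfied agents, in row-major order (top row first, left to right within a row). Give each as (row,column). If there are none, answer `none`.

Row 0: (0,0)% 2/2 satisfied · (0,1)% 2/2 satisfied · (0,3)% 0/1 not · (0,4)@ 0/2 not
Row 1: (1,0)% 3/3 satisfied · (1,1)% 2/3 satisfied · (1,4)% 1/2 not
Row 2: (2,0)% 1/3 not · (2,1)@ 1/3 not · (2,2)@ 2/3 satisfied · (2,3)% 2/3 satisfied · (2,4)% 3/3 satisfied
Row 3: (3,0)@ 1/2 not · (3,2)@ 1/2 not · (3,3)% 3/4 satisfied · (3,4)% 2/2 satisfied
Row 4: (4,0)@ 2/2 satisfied · (4,1)@ 1/1 satisfied · (4,3)% 1/1 satisfied

(0,3), (0,4), (1,4), (2,0), (2,1), (3,0), (3,2)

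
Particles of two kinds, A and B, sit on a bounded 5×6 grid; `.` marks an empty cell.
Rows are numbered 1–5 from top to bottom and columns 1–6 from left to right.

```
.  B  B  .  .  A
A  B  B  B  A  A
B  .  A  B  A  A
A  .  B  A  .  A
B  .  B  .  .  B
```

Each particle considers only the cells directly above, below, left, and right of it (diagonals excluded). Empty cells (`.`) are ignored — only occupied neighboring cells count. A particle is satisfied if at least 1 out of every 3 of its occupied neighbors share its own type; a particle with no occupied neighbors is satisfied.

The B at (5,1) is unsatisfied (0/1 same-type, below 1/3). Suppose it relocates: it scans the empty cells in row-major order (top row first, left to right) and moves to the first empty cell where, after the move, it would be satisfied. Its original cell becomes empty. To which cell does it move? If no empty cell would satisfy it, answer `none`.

Vacating (5,1). Empty cells in order:
  (1,1): 1/2 same-type → satisfied — stop here.

(1,1)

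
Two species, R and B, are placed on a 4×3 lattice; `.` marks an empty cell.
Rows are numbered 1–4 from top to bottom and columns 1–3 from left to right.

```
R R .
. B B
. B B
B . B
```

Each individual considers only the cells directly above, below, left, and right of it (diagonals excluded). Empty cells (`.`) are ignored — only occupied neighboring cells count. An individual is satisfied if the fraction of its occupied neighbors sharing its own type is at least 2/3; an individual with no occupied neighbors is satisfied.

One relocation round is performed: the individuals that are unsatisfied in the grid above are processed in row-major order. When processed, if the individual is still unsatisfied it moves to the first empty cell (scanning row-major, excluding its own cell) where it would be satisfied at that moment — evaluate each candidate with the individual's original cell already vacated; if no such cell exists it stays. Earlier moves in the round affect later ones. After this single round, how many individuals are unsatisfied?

1

Initially unsatisfied (in order): (1,2).
  (1,2): no empty cell satisfies it; stays.
Resulting grid:
R R .
. B B
. B B
B . B
Unsatisfied now: (1,2).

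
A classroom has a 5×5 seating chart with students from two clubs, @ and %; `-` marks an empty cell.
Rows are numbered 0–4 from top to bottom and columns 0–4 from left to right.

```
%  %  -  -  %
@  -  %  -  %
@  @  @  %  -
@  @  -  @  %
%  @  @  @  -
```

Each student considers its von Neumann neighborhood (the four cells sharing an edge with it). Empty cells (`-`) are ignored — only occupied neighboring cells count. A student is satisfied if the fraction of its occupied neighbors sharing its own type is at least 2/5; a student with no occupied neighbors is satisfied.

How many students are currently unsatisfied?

6

(0,0)% 1/2 ✓
(0,1)% 1/1 ✓
(0,4)% 1/1 ✓
(1,0)@ 1/2 ✓
(1,2)% 0/1 ✗
(1,4)% 1/1 ✓
(2,0)@ 3/3 ✓
(2,1)@ 3/3 ✓
(2,2)@ 1/3 ✗
(2,3)% 0/2 ✗
(3,0)@ 2/3 ✓
(3,1)@ 3/3 ✓
(3,3)@ 1/3 ✗
(3,4)% 0/1 ✗
(4,0)% 0/2 ✗
(4,1)@ 2/3 ✓
(4,2)@ 2/2 ✓
(4,3)@ 2/2 ✓
Unsatisfied: (1,2), (2,2), (2,3), (3,3), (3,4), (4,0) — 6 in total.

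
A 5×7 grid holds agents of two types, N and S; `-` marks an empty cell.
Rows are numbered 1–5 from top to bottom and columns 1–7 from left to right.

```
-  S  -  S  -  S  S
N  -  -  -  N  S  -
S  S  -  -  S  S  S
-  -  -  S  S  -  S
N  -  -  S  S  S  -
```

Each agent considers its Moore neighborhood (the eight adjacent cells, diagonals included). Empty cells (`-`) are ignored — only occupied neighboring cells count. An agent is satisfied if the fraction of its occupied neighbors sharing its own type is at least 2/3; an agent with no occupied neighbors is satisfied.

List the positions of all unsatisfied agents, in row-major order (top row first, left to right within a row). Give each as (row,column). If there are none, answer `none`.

Row 1: (1,2)S 0/1 not · (1,4)S 0/1 not · (1,6)S 2/3 satisfied · (1,7)S 2/2 satisfied
Row 2: (2,1)N 0/3 not · (2,5)N 0/5 not · (2,6)S 5/6 satisfied
Row 3: (3,1)S 1/2 not · (3,2)S 1/2 not · (3,5)S 4/5 satisfied · (3,6)S 5/6 satisfied · (3,7)S 3/3 satisfied
Row 4: (4,4)S 4/4 satisfied · (4,5)S 6/6 satisfied · (4,7)S 3/3 satisfied
Row 5: (5,1)N 0/0 satisfied · (5,4)S 3/3 satisfied · (5,5)S 4/4 satisfied · (5,6)S 3/3 satisfied

(1,2), (1,4), (2,1), (2,5), (3,1), (3,2)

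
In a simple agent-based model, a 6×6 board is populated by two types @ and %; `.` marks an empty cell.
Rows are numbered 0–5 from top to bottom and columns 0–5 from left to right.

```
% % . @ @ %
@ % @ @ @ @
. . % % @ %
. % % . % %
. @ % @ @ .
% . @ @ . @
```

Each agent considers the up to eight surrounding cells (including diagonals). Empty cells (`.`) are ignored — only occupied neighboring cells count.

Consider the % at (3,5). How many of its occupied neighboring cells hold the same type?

2

Occupied neighbors of (3,5): (2,4)=@, (2,5)=%, (3,4)=%, (4,4)=@.
Same type (%): 2 of 4.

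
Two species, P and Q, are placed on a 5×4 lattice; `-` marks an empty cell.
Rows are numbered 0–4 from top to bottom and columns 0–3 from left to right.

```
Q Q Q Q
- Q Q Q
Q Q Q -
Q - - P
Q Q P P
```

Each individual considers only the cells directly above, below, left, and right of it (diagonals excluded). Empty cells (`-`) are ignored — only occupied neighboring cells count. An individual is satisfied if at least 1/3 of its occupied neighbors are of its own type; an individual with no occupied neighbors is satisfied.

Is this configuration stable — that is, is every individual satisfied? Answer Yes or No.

Yes

Row 0: (0,0)Q 1/1 ✓ · (0,1)Q 3/3 ✓ · (0,2)Q 3/3 ✓ · (0,3)Q 2/2 ✓
Row 1: (1,1)Q 3/3 ✓ · (1,2)Q 4/4 ✓ · (1,3)Q 2/2 ✓
Row 2: (2,0)Q 2/2 ✓ · (2,1)Q 3/3 ✓ · (2,2)Q 2/2 ✓
Row 3: (3,0)Q 2/2 ✓ · (3,3)P 1/1 ✓
Row 4: (4,0)Q 2/2 ✓ · (4,1)Q 1/2 ✓ · (4,2)P 1/2 ✓ · (4,3)P 2/2 ✓
All meet the threshold, so the configuration is stable.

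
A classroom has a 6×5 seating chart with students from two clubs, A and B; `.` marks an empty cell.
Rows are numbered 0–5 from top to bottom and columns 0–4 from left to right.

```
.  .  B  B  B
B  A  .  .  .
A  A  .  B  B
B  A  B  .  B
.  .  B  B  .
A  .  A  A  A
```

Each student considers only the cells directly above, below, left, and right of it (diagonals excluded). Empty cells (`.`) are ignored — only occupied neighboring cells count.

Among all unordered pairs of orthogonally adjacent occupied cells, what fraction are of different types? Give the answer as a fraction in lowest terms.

Scan each occupied cell's neighbors to the right and below so each pair is counted once.
From row 0: 0 unlike of 2 pairs (running 0/2).
From row 1: 2 unlike of 3 pairs (running 2/5).
From row 2: 1 unlike of 5 pairs (running 3/10).
From row 3: 2 unlike of 3 pairs (running 5/13).
From row 4: 2 unlike of 3 pairs (running 7/16).
From row 5: 0 unlike of 2 pairs (running 7/18).
Total adjacent occupied pairs: 18; unlike-type pairs: 7.
7/18 is already in lowest terms.

7/18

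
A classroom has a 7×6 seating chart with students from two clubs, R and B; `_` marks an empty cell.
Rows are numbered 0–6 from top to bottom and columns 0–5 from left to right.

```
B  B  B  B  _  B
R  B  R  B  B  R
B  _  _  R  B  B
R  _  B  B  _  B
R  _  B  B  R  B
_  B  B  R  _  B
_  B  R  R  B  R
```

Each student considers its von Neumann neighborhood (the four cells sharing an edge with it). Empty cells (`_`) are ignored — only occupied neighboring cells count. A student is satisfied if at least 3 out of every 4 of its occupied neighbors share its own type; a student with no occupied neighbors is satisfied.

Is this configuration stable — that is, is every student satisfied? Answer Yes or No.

Row 0: (0,0)B 1/2 unhappy · (0,1)B 3/3 ok · (0,2)B 2/3 unhappy · (0,3)B 2/2 ok · (0,5)B 0/1 unhappy
Row 1: (1,0)R 0/3 unhappy · (1,1)B 1/3 unhappy · (1,2)R 0/3 unhappy · (1,3)B 2/4 unhappy · (1,4)B 2/3 unhappy · (1,5)R 0/3 unhappy
Row 2: (2,0)B 0/2 unhappy · (2,3)R 0/3 unhappy · (2,4)B 2/3 unhappy · (2,5)B 2/3 unhappy
Row 3: (3,0)R 1/2 unhappy · (3,2)B 2/2 ok · (3,3)B 2/3 unhappy · (3,5)B 2/2 ok
Row 4: (4,0)R 1/1 ok · (4,2)B 3/3 ok · (4,3)B 2/4 unhappy · (4,4)R 0/2 unhappy · (4,5)B 2/3 unhappy
Row 5: (5,1)B 2/2 ok · (5,2)B 2/4 unhappy · (5,3)R 1/3 unhappy · (5,5)B 1/2 unhappy
Row 6: (6,1)B 1/2 unhappy · (6,2)R 1/3 unhappy · (6,3)R 2/3 unhappy · (6,4)B 0/2 unhappy · (6,5)R 0/2 unhappy
For instance (0,0) has only 1/2 same-type neighbors, below 3/4.

No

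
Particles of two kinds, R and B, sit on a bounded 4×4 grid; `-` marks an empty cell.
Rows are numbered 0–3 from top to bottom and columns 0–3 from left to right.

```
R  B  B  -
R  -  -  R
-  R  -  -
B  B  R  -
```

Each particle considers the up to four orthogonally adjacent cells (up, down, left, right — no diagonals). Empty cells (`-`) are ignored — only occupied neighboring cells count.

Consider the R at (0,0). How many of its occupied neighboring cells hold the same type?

1

Occupied neighbors of (0,0): (1,0)=R, (0,1)=B.
Same type (R): 1 of 2.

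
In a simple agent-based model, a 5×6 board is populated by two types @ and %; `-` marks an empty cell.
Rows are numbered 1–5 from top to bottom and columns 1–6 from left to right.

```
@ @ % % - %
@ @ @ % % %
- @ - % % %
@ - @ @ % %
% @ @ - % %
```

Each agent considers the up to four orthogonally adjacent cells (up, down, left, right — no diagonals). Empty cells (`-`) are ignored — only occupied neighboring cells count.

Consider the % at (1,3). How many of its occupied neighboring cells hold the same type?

1

Occupied neighbors of (1,3): (2,3)=@, (1,2)=@, (1,4)=%.
Same type (%): 1 of 3.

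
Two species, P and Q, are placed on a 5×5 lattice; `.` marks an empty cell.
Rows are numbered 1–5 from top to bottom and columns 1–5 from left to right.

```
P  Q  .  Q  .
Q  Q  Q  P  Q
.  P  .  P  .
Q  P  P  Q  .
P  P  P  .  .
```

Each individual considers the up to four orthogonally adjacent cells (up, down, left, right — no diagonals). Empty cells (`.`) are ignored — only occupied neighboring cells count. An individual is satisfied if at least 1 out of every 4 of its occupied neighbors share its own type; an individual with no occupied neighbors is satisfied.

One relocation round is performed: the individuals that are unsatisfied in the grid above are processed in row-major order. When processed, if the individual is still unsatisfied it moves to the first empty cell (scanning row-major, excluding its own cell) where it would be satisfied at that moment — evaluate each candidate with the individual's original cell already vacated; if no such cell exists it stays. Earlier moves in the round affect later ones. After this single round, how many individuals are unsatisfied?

0

Initially unsatisfied (in order): (1,1), (1,4), (2,5), (4,1), (4,4).
  (1,1) → (3,1).
  (1,4) → (1,1).
  (2,5) → (1,3).
  (4,1) → (1,4).
  (4,4) → (1,5).
Resulting grid:
Q Q Q Q Q
Q Q Q P .
P P . P .
. P P . .
P P P . .
All satisfied now.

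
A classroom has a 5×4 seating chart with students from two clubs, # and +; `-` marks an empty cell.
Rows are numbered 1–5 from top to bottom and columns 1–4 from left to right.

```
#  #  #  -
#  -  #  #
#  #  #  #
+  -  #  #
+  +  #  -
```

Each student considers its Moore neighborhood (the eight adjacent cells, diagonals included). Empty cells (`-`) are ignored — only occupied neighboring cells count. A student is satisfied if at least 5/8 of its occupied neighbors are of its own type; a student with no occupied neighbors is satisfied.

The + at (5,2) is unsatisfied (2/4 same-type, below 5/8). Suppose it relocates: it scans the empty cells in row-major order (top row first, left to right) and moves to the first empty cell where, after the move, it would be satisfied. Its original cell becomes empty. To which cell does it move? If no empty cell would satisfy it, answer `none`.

none

Vacating (5,2). Empty cells in order:
  (1,4): 0/3 same-type → still unsatisfied.
  (2,2): 0/8 same-type → still unsatisfied.
  (4,2): 2/7 same-type → still unsatisfied.
  (5,4): 0/3 same-type → still unsatisfied.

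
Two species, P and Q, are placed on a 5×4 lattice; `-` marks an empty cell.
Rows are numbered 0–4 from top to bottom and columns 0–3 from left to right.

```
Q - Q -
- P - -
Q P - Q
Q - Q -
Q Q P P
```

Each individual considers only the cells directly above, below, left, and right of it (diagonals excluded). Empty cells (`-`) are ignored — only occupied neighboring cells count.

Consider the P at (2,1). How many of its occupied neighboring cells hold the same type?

Occupied neighbors of (2,1): (1,1)=P, (2,0)=Q.
Same type (P): 1 of 2.

1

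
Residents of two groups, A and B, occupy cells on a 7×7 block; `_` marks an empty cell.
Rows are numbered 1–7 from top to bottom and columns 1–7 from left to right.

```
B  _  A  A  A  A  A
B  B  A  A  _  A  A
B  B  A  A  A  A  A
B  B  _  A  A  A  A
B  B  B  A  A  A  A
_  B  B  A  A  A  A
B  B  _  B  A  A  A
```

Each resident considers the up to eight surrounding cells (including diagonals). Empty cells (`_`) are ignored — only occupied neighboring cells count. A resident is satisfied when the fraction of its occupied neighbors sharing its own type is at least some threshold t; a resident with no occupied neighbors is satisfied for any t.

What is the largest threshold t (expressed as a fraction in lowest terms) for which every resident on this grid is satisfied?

1/4

(1,1)B 2/2
(1,3)A 3/4
(1,4)A 4/4
(1,5)A 4/4
(1,6)A 4/4
(1,7)A 3/3
(2,1)B 4/4
(2,2)B 4/7
(2,3)A 5/7
(2,4)A 7/7
(2,6)A 7/7
(2,7)A 5/5
(3,1)B 5/5
(3,2)B 5/7
(3,3)A 4/7
(3,4)A 6/6
(3,5)A 7/7
(3,6)A 7/7
(3,7)A 5/5
(4,1)B 5/5
(4,2)B 6/7
(4,4)A 6/7
(4,5)A 8/8
(4,6)A 8/8
(4,7)A 5/5
(5,1)B 4/4
(5,2)B 6/6
(5,3)B 4/7
(5,4)A 5/7
(5,5)A 8/8
(5,6)A 8/8
(5,7)A 5/5
(6,2)B 6/6
(6,3)B 5/7
(6,4)A 4/7
(6,5)A 7/8
(6,6)A 8/8
(6,7)A 5/5
(7,1)B 2/2
(7,2)B 3/3
(7,4)B 1/4
(7,5)A 4/5
(7,6)A 5/5
(7,7)A 3/3
The smallest same-type fraction is 1/4 at (7,4), which reduces to 1/4. Any threshold above that leaves this resident unsatisfied.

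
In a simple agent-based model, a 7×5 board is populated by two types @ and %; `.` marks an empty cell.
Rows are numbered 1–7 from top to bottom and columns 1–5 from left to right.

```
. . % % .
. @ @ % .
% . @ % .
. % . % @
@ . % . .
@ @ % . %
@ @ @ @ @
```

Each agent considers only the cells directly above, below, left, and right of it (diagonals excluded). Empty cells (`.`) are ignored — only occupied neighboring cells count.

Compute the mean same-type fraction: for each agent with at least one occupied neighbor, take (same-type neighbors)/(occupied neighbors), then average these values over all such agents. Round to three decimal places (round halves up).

0.675

(1,3)% 1/2
(1,4)% 2/2
(2,2)@ 1/1
(2,3)@ 2/4
(2,4)% 2/3
(3,1)% — no occupied neighbors
(3,3)@ 1/2
(3,4)% 2/3
(4,2)% — no occupied neighbors
(4,4)% 1/2
(4,5)@ 0/1
(5,1)@ 1/1
(5,3)% 1/1
(6,1)@ 3/3
(6,2)@ 2/3
(6,3)% 1/3
(6,5)% 0/1
(7,1)@ 2/2
(7,2)@ 3/3
(7,3)@ 2/3
(7,4)@ 2/2
(7,5)@ 1/2
Sum over 20 agents: 1/2 + 2/2 + 1/1 + 2/4 + 2/3 + 1/2 + 2/3 + 1/2 + 0/1 + 1/1 + 1/1 + 3/3 + 2/3 + 1/3 + 0/1 + 2/2 + 3/3 + 2/3 + 2/2 + 1/2 = 27/2; mean = 27/2 ÷ 20 = 27/40 = 0.675 → 0.675.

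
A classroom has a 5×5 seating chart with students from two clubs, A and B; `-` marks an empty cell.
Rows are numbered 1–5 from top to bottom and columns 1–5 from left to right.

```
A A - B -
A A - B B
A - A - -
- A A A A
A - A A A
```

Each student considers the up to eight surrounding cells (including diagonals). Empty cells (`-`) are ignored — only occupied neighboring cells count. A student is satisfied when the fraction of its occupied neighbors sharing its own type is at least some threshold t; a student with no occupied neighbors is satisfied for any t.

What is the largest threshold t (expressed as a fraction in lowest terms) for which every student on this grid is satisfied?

(1,1)A 3/3
(1,2)A 3/3
(1,4)B 2/2
(2,1)A 4/4
(2,2)A 5/5
(2,4)B 2/3
(2,5)B 2/2
(3,1)A 3/3
(3,3)A 4/5
(4,2)A 5/5
(4,3)A 5/5
(4,4)A 6/6
(4,5)A 3/3
(5,1)A 1/1
(5,3)A 4/4
(5,4)A 5/5
(5,5)A 3/3
The smallest same-type fraction is 2/3 at (2,4), which reduces to 2/3. Any threshold above that leaves this student unsatisfied.

2/3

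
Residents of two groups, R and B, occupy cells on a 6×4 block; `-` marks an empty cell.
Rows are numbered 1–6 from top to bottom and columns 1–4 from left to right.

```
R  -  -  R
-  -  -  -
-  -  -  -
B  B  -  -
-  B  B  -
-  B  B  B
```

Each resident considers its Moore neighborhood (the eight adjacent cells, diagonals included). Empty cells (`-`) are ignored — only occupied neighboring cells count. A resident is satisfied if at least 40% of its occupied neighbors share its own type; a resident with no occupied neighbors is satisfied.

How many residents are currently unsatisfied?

Row 1: (1,1)R 0/0 satisfied · (1,4)R 0/0 satisfied
Row 4: (4,1)B 2/2 satisfied · (4,2)B 3/3 satisfied
Row 5: (5,2)B 5/5 satisfied · (5,3)B 5/5 satisfied
Row 6: (6,2)B 3/3 satisfied · (6,3)B 4/4 satisfied · (6,4)B 2/2 satisfied
Every one meets the threshold.

0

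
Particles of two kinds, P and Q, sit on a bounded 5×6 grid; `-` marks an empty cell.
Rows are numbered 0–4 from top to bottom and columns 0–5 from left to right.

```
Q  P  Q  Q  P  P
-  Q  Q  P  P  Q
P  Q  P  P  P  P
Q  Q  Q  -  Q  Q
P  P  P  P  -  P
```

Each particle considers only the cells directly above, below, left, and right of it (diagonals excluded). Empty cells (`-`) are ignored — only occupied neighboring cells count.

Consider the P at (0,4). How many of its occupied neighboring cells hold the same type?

2

Occupied neighbors of (0,4): (1,4)=P, (0,3)=Q, (0,5)=P.
Same type (P): 2 of 3.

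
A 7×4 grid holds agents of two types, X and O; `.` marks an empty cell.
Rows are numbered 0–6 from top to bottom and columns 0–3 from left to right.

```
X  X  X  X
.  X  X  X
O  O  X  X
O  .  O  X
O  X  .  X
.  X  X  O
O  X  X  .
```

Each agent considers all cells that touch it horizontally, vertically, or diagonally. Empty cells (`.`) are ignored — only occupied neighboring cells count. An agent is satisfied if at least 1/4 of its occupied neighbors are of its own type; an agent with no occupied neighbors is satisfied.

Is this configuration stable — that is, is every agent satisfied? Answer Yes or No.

(0,0)X 2/2 satisfied
(0,1)X 4/4 satisfied
(0,2)X 5/5 satisfied
(0,3)X 3/3 satisfied
(1,1)X 5/7 satisfied
(1,2)X 7/8 satisfied
(1,3)X 5/5 satisfied
(2,0)O 2/3 satisfied
(2,1)O 3/6 satisfied
(2,2)X 5/7 satisfied
(2,3)X 4/5 satisfied
(3,0)O 3/4 satisfied
(3,2)O 1/6 not
(3,3)X 3/4 satisfied
(4,0)O 1/3 satisfied
(4,1)X 2/5 satisfied
(4,3)X 2/4 satisfied
(5,1)X 4/6 satisfied
(5,2)X 5/6 satisfied
(5,3)O 0/3 not
(6,0)O 0/2 not
(6,1)X 3/4 satisfied
(6,2)X 3/4 satisfied
For instance (3,2) has only 1/6 same-type neighbors, below 1/4.

No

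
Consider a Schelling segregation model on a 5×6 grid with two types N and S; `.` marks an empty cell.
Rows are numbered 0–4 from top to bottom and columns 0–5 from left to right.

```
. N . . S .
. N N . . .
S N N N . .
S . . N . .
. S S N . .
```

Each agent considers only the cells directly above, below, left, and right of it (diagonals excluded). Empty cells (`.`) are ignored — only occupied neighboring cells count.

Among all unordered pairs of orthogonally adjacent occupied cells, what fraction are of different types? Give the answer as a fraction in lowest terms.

1/6

Scan each occupied cell's neighbors to the right and below so each pair is counted once.
From row 0: 0 unlike of 1 pairs (running 0/1).
From row 1: 0 unlike of 3 pairs (running 0/4).
From row 2: 1 unlike of 5 pairs (running 1/9).
From row 3: 0 unlike of 1 pairs (running 1/10).
From row 4: 1 unlike of 2 pairs (running 2/12).
Total adjacent occupied pairs: 12; unlike-type pairs: 2.
2/12 reduces to 1/6.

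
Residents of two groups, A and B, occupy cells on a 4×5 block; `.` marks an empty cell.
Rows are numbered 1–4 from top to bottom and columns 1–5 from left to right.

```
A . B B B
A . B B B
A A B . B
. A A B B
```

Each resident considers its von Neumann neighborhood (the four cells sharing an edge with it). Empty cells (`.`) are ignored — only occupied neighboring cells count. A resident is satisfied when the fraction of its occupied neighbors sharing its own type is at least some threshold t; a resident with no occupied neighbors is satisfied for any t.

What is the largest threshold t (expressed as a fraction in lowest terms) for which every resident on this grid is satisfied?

1/3

(1,1)A 1/1
(1,3)B 2/2
(1,4)B 3/3
(1,5)B 2/2
(2,1)A 2/2
(2,3)B 3/3
(2,4)B 3/3
(2,5)B 3/3
(3,1)A 2/2
(3,2)A 2/3
(3,3)B 1/3
(3,5)B 2/2
(4,2)A 2/2
(4,3)A 1/3
(4,4)B 1/2
(4,5)B 2/2
The smallest same-type fraction is 1/3 at (3,3), which reduces to 1/3. Any threshold above that leaves this resident unsatisfied.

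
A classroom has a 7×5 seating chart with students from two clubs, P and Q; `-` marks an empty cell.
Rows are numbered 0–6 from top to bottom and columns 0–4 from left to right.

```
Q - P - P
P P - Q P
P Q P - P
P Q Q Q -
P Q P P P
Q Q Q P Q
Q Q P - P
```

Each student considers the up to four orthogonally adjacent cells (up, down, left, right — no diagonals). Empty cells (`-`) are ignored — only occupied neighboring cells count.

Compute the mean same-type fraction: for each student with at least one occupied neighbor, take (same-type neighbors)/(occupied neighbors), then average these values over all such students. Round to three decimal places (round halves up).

0.479

Row 0: (0,0)Q 0/1 · (0,2)P — no occupied neighbors · (0,4)P 1/1
Row 1: (1,0)P 2/3 · (1,1)P 1/2 · (1,3)Q 0/1 · (1,4)P 2/3
Row 2: (2,0)P 2/3 · (2,1)Q 1/4 · (2,2)P 0/2 · (2,4)P 1/1
Row 3: (3,0)P 2/3 · (3,1)Q 3/4 · (3,2)Q 2/4 · (3,3)Q 1/2
Row 4: (4,0)P 1/3 · (4,1)Q 2/4 · (4,2)P 1/4 · (4,3)P 3/4 · (4,4)P 1/2
Row 5: (5,0)Q 2/3 · (5,1)Q 4/4 · (5,2)Q 1/4 · (5,3)P 1/3 · (5,4)Q 0/3
Row 6: (6,0)Q 2/2 · (6,1)Q 2/3 · (6,2)P 0/2 · (6,4)P 0/1
Sum over 28 students: 0/1 + 1/1 + 2/3 + 1/2 + 0/1 + 2/3 + 2/3 + 1/4 + 0/2 + 1/1 + 2/3 + 3/4 + 2/4 + 1/2 + 1/3 + 2/4 + 1/4 + 3/4 + 1/2 + 2/3 + 4/4 + 1/4 + 1/3 + 0/3 + 2/2 + 2/3 + 0/2 + 0/1 = 161/12; mean = 161/12 ÷ 28 = 23/48 = 0.479166… → 0.479.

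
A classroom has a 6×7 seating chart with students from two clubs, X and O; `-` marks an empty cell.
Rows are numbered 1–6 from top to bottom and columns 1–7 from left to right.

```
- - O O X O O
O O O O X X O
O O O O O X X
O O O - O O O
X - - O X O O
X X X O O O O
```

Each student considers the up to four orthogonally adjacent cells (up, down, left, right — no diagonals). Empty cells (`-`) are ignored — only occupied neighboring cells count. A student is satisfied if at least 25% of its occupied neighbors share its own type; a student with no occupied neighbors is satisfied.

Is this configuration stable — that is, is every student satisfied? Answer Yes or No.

No

Row 1: (1,3)O 2/2 ✓ · (1,4)O 2/3 ✓ · (1,5)X 1/3 ✓ · (1,6)O 1/3 ✓ · (1,7)O 2/2 ✓
Row 2: (2,1)O 2/2 ✓ · (2,2)O 3/3 ✓ · (2,3)O 4/4 ✓ · (2,4)O 3/4 ✓ · (2,5)X 2/4 ✓ · (2,6)X 2/4 ✓ · (2,7)O 1/3 ✓
Row 3: (3,1)O 3/3 ✓ · (3,2)O 4/4 ✓ · (3,3)O 4/4 ✓ · (3,4)O 3/3 ✓ · (3,5)O 2/4 ✓ · (3,6)X 2/4 ✓ · (3,7)X 1/3 ✓
Row 4: (4,1)O 2/3 ✓ · (4,2)O 3/3 ✓ · (4,3)O 2/2 ✓ · (4,5)O 2/3 ✓ · (4,6)O 3/4 ✓ · (4,7)O 2/3 ✓
Row 5: (5,1)X 1/2 ✓ · (5,4)O 1/2 ✓ · (5,5)X 0/4 ✗ · (5,6)O 3/4 ✓ · (5,7)O 3/3 ✓
Row 6: (6,1)X 2/2 ✓ · (6,2)X 2/2 ✓ · (6,3)X 1/2 ✓ · (6,4)O 2/3 ✓ · (6,5)O 2/3 ✓ · (6,6)O 3/3 ✓ · (6,7)O 2/2 ✓
For instance (5,5) has only 0/4 same-type neighbors, below 1/4.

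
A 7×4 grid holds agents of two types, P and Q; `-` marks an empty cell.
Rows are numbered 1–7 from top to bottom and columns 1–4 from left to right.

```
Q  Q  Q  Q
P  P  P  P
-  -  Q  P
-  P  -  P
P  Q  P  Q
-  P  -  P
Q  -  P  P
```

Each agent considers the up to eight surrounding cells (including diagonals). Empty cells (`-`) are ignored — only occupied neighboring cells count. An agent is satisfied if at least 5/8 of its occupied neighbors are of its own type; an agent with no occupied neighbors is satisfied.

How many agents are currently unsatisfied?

15

Row 1: (1,1)Q 1/3 unhappy · (1,2)Q 2/5 unhappy · (1,3)Q 2/5 unhappy · (1,4)Q 1/3 unhappy
Row 2: (2,1)P 1/3 unhappy · (2,2)P 2/6 unhappy · (2,3)P 3/7 unhappy · (2,4)P 2/5 unhappy
Row 3: (3,3)Q 0/6 unhappy · (3,4)P 3/4 ok
Row 4: (4,2)P 2/4 unhappy · (4,4)P 2/4 unhappy
Row 5: (5,1)P 2/3 ok · (5,2)Q 0/4 unhappy · (5,3)P 4/6 ok · (5,4)Q 0/3 unhappy
Row 6: (6,2)P 3/5 unhappy · (6,4)P 3/4 ok
Row 7: (7,1)Q 0/1 unhappy · (7,3)P 3/3 ok · (7,4)P 2/2 ok
Unsatisfied: (1,1), (1,2), (1,3), (1,4), (2,1), (2,2), (2,3), (2,4), (3,3), (4,2), (4,4), (5,2), (5,4), (6,2), (7,1) — 15 in total.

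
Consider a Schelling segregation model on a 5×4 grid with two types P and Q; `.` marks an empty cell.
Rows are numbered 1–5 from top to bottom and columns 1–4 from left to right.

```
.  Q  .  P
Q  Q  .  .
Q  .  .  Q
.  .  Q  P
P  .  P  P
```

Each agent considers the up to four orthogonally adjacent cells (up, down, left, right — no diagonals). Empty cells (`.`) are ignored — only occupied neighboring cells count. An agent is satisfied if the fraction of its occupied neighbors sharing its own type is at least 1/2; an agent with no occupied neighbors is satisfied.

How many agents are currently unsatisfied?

3

Row 1: (1,2)Q 1/1 satisfied · (1,4)P 0/0 satisfied
Row 2: (2,1)Q 2/2 satisfied · (2,2)Q 2/2 satisfied
Row 3: (3,1)Q 1/1 satisfied · (3,4)Q 0/1 not
Row 4: (4,3)Q 0/2 not · (4,4)P 1/3 not
Row 5: (5,1)P 0/0 satisfied · (5,3)P 1/2 satisfied · (5,4)P 2/2 satisfied
Unsatisfied: (3,4), (4,3), (4,4) — 3 in total.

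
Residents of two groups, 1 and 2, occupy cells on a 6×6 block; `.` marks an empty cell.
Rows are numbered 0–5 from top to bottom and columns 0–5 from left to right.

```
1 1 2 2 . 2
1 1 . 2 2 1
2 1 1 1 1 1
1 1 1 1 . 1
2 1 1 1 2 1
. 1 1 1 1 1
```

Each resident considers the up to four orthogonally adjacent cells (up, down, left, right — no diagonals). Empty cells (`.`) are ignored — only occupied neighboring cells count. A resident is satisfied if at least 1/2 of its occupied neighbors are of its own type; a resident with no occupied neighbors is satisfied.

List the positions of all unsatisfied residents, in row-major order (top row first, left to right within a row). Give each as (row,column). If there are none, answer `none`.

Row 0: (0,0)1 2/2 ✓ · (0,1)1 2/3 ✓ · (0,2)2 1/2 ✓ · (0,3)2 2/2 ✓ · (0,5)2 0/1 ✗
Row 1: (1,0)1 2/3 ✓ · (1,1)1 3/3 ✓ · (1,3)2 2/3 ✓ · (1,4)2 1/3 ✗ · (1,5)1 1/3 ✗
Row 2: (2,0)2 0/3 ✗ · (2,1)1 3/4 ✓ · (2,2)1 3/3 ✓ · (2,3)1 3/4 ✓ · (2,4)1 2/3 ✓ · (2,5)1 3/3 ✓
Row 3: (3,0)1 1/3 ✗ · (3,1)1 4/4 ✓ · (3,2)1 4/4 ✓ · (3,3)1 3/3 ✓ · (3,5)1 2/2 ✓
Row 4: (4,0)2 0/2 ✗ · (4,1)1 3/4 ✓ · (4,2)1 4/4 ✓ · (4,3)1 3/4 ✓ · (4,4)2 0/3 ✗ · (4,5)1 2/3 ✓
Row 5: (5,1)1 2/2 ✓ · (5,2)1 3/3 ✓ · (5,3)1 3/3 ✓ · (5,4)1 2/3 ✓ · (5,5)1 2/2 ✓

(0,5), (1,4), (1,5), (2,0), (3,0), (4,0), (4,4)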